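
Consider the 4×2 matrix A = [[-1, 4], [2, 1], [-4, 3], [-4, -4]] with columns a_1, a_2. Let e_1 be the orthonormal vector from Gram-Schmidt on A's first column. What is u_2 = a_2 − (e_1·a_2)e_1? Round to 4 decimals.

e_1 = a_1/‖a_1‖ = (-1, 2, -4, -4)/6.0828 = (-0.1644, 0.3288, -0.6576, -0.6576).
r_{12} = e_1·a_2 = 0.3288.
u_2 = a_2 − 0.3288·e_1 = (4.0541, 0.8919, 3.2162, -3.7838).

u_2 = (4.0541, 0.8919, 3.2162, -3.7838)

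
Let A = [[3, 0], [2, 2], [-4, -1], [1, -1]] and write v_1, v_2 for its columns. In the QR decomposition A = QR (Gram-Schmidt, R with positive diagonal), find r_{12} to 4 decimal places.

v_1 = (3, 2, -4, 1); ‖v_1‖ = 5.4772, so q_1 = (0.5477, 0.3651, -0.7303, 0.1826).
r_{12} = q_1·v_2 = 1.2780.

r_{12} = 1.2780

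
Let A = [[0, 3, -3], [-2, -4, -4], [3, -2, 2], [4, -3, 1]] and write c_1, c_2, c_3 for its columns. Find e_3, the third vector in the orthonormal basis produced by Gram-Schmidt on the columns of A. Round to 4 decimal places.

e_3 = (-0.8409, -0.4553, 0.0740, -0.2831)

e_1 = c_1/‖c_1‖ = (0, -2, 3, 4)/5.3852 = (0.0000, -0.3714, 0.5571, 0.7428).
r_{12} = e_1·c_2 = -1.8570.
u_2 = c_2 + 1.8570·e_1 = (3.0000, -4.6897, -0.9655, -1.6207).
‖u_2‖ = 5.8781, so e_2 = (0.5104, -0.7978, -0.1643, -0.2757).
r_{13} = e_1·c_3 = 3.3425; r_{23} = e_2·c_3 = 1.0559.
u_3 = c_3 − 3.3425·e_1 − 1.0559·e_2 = (-3.5389, -1.9162, 0.3114, -1.1916).
‖u_3‖ = 4.2086, so e_3 = (-0.8409, -0.4553, 0.0740, -0.2831).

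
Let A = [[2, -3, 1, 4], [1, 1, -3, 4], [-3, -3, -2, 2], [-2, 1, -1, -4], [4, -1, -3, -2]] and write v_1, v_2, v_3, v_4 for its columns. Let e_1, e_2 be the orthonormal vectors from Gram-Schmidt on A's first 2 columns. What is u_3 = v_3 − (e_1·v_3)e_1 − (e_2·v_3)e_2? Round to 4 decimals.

u_3 = (1.5296, -2.9394, -2.1817, -1.3662, -2.3493)

v_1 = (2, 1, -3, -2, 4); ‖v_1‖ = 5.8310, so e_1 = (0.3430, 0.1715, -0.5145, -0.3430, 0.6860).
e_1·v_2 = 0.3430·(-3) + 0.1715·1 + (-0.5145)·(-3) + (-0.3430)·1 + 0.6860·(-1) = -0.3430.
u_2 = v_2 + 0.3430·e_1 = (-2.8824, 1.0588, -3.1765, 0.8824, -0.7647).
‖u_2‖ = 4.5697, so e_2 = (-0.6308, 0.2317, -0.6951, 0.1931, -0.1673).
e_1·v_3 = 0.3430·1 + 0.1715·(-3) + (-0.5145)·(-2) + (-0.3430)·(-1) + 0.6860·(-3) = -0.8575; e_2·v_3 = (-0.6308)·1 + 0.2317·(-3) + (-0.6951)·(-2) + 0.1931·(-1) + (-0.1673)·(-3) = 0.3733.
u_3 = v_3 + 0.8575·e_1 − 0.3733·e_2 = (1.5296, -2.9394, -2.1817, -1.3662, -2.3493).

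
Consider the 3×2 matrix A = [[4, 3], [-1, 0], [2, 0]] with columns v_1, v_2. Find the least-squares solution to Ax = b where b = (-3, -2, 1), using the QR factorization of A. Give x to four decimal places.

v_1 = (4, -1, 2); ‖v_1‖ = 4.5826, so e_1 = (0.8729, -0.2182, 0.4364).
e_1·v_2 = 0.8729·3 + (-0.2182)·0 + 0.4364·0 = 2.6186.
u_2 = v_2 − 2.6186·e_1 = (0.7143, 0.5714, -1.1429).
‖u_2‖ = 1.4639, so e_2 = (0.4880, 0.3904, -0.7807).
Qᵀb = (-1.7457, -3.0253).
Back-substitute: x_2 = -3.0253/1.4639 = -2.0667.
x_1 = (-1.7457 − 2.6186·(-2.0667))/4.5826 = 0.8000.

x = (0.8000, -2.0667)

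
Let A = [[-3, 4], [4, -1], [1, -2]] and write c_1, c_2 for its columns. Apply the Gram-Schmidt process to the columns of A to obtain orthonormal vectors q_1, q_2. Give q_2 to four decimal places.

q_2 = (0.6581, 0.6055, -0.4475)

c_1 = (-3, 4, 1); ‖c_1‖ = 5.0990, so q_1 = (-0.5883, 0.7845, 0.1961).
q_1·c_2 = (-0.5883)·4 + 0.7845·(-1) + 0.1961·(-2) = -3.5301.
u_2 = c_2 + 3.5301·q_1 = (1.9231, 1.7692, -1.3077).
‖u_2‖ = 2.9221, so q_2 = (0.6581, 0.6055, -0.4475).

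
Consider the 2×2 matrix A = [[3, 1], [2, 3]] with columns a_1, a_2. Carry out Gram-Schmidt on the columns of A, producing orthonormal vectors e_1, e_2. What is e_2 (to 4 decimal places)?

e_2 = (-0.5547, 0.8321)

a_1 = (3, 2); ‖a_1‖ = 3.6056, so e_1 = (0.8321, 0.5547).
e_1·a_2 = 0.8321·1 + 0.5547·3 = 2.4962.
u_2 = a_2 − 2.4962·e_1 = (-1.0769, 1.6154).
‖u_2‖ = 1.9415, so e_2 = (-0.5547, 0.8321).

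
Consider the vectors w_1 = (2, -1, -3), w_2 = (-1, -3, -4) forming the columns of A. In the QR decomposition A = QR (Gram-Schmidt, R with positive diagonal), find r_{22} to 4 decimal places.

r_{22} = 3.7321

q_1 = w_1/‖w_1‖ = (2, -1, -3)/3.7417 = (0.5345, -0.2673, -0.8018).
r_{12} = q_1·w_2 = 3.4744.
u_2 = w_2 − 3.4744·q_1 = (-2.8571, -2.0714, -1.2143).
r_{22} = ‖u_2‖ = 3.7321.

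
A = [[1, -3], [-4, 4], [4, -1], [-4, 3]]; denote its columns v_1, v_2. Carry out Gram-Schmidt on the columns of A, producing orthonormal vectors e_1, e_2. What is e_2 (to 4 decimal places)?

e_2 = (-0.7228, 0.3614, 0.5873, 0.0452)

v_1 = (1, -4, 4, -4); ‖v_1‖ = 7.0000, so e_1 = (0.1429, -0.5714, 0.5714, -0.5714).
e_1·v_2 = 0.1429·(-3) + (-0.5714)·4 + 0.5714·(-1) + (-0.5714)·3 = -5.0000.
u_2 = v_2 + 5.0000·e_1 = (-2.2857, 1.1429, 1.8571, 0.1429).
‖u_2‖ = 3.1623, so e_2 = (-0.7228, 0.3614, 0.5873, 0.0452).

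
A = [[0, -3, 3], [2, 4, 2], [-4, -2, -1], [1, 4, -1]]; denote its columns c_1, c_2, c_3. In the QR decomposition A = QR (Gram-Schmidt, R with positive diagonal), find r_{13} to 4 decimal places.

e_1 = c_1/‖c_1‖ = (0, 2, -4, 1)/4.5826 = (0.0000, 0.4364, -0.8729, 0.2182).
r_{13} = e_1·c_3 = 1.5275.

r_{13} = 1.5275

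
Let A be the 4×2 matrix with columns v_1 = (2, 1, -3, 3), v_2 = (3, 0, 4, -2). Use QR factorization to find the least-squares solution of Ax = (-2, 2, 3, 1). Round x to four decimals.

v_1 = (2, 1, -3, 3); ‖v_1‖ = 4.7958, so e_1 = (0.4170, 0.2085, -0.6255, 0.6255).
e_1·v_2 = 0.4170·3 + 0.2085·0 + (-0.6255)·4 + 0.6255·(-2) = -2.5022.
u_2 = v_2 + 2.5022·e_1 = (4.0435, 0.5217, 2.4348, -0.4348).
‖u_2‖ = 4.7686, so e_2 = (0.8479, 0.1094, 0.5106, -0.0912).
Qᵀb = (-1.6681, -0.0365).
Back-substitute: x_2 = -0.0365/4.7686 = -0.0076.
x_1 = (-1.6681 + 2.5022·(-0.0076))/4.7958 = -0.3518.

x = (-0.3518, -0.0076)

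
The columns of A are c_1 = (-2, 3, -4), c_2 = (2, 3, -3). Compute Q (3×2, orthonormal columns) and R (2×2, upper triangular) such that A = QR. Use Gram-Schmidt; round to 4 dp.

Q = [[-0.3714, 0.9145], [0.5571, 0.3578], [-0.7428, -0.1889]], R = [[5.3852, 3.1568], [0.0000, 3.4691]]

q_1 = c_1/‖c_1‖ = (-2, 3, -4)/5.3852 = (-0.3714, 0.5571, -0.7428).
r_{12} = q_1·c_2 = 3.1568.
u_2 = c_2 − 3.1568·q_1 = (3.1724, 1.2414, -0.6552).
‖u_2‖ = 3.4691, so q_2 = (0.9145, 0.3578, -0.1889).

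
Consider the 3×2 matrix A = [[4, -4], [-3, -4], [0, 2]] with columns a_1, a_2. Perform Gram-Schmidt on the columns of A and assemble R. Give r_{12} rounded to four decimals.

e_1 = a_1/‖a_1‖ = (4, -3, 0)/5.0000 = (0.8000, -0.6000, 0.0000).
r_{12} = e_1·a_2 = -0.8000.

r_{12} = -0.8000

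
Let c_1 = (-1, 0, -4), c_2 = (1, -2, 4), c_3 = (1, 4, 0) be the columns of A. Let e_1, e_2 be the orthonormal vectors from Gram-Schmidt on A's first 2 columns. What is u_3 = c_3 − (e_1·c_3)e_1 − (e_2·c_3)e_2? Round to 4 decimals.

c_1 = (-1, 0, -4); ‖c_1‖ = 4.1231, so e_1 = (-0.2425, 0.0000, -0.9701).
e_1·c_2 = (-0.2425)·1 + 0.0000·(-2) + (-0.9701)·4 = -4.1231.
u_2 = c_2 + 4.1231·e_1 = (0.0000, -2.0000, 0.0000).
‖u_2‖ = 2.0000, so e_2 = (0.0000, -1.0000, 0.0000).
e_1·c_3 = (-0.2425)·1 + 0.0000·4 + (-0.9701)·0 = -0.2425; e_2·c_3 = 0.0000·1 + (-1.0000)·4 + 0.0000·0 = -4.0000.
u_3 = c_3 + 0.2425·e_1 + 4.0000·e_2 = (0.9412, 0.0000, -0.2353).

u_3 = (0.9412, 0.0000, -0.2353)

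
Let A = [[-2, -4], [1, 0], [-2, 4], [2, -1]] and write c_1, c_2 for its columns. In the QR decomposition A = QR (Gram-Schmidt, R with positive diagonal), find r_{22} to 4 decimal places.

r_{22} = 5.7177

e_1 = c_1/‖c_1‖ = (-2, 1, -2, 2)/3.6056 = (-0.5547, 0.2774, -0.5547, 0.5547).
r_{12} = e_1·c_2 = -0.5547.
u_2 = c_2 + 0.5547·e_1 = (-4.3077, 0.1538, 3.6923, -0.6923).
r_{22} = ‖u_2‖ = 5.7177.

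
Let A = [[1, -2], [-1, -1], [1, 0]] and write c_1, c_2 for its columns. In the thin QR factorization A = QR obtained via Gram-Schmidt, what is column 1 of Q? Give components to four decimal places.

e_1 = (0.5774, -0.5774, 0.5774)

c_1 = (1, -1, 1); ‖c_1‖ = 1.7321, so e_1 = (0.5774, -0.5774, 0.5774).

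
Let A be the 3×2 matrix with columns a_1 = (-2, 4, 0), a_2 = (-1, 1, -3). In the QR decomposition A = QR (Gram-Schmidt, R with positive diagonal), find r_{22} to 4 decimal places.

r_{22} = 3.0332

a_1 = (-2, 4, 0); ‖a_1‖ = 4.4721, so q_1 = (-0.4472, 0.8944, 0.0000).
q_1·a_2 = (-0.4472)·(-1) + 0.8944·1 + 0.0000·(-3) = 1.3416.
u_2 = a_2 − 1.3416·q_1 = (-0.4000, -0.2000, -3.0000).
r_{22} = ‖u_2‖ = 3.0332.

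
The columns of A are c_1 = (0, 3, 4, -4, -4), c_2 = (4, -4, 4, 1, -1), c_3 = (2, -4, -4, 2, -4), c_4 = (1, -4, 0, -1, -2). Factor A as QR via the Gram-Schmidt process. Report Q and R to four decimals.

Q = [[0.0000, 0.5673, 0.1144, -0.3976], [0.3974, -0.5971, -0.2471, -0.6307], [0.5298, 0.5275, -0.5638, -0.0351], [-0.5298, 0.1816, 0.0300, -0.6502], [-0.5298, -0.1020, -0.7792, 0.1420]], R = [[7.5498, 0.5298, -2.6491, 0.0000], [0.0000, 7.0512, 2.1845, 2.9782], [0.0000, 0.0000, 6.6491, 2.6310], [0.0000, 0.0000, 0.0000, 2.4916]]

c_1 = (0, 3, 4, -4, -4); ‖c_1‖ = 7.5498, so q_1 = (0.0000, 0.3974, 0.5298, -0.5298, -0.5298).
q_1·c_2 = 0.0000·4 + 0.3974·(-4) + 0.5298·4 + (-0.5298)·1 + (-0.5298)·(-1) = 0.5298.
u_2 = c_2 − 0.5298·q_1 = (4.0000, -4.2105, 3.7193, 1.2807, -0.7193).
‖u_2‖ = 7.0512, so q_2 = (0.5673, -0.5971, 0.5275, 0.1816, -0.1020).
q_1·c_3 = 0.0000·2 + 0.3974·(-4) + 0.5298·(-4) + (-0.5298)·2 + (-0.5298)·(-4) = -2.6491; q_2·c_3 = 0.5673·2 + (-0.5971)·(-4) + 0.5275·(-4) + 0.1816·2 + (-0.1020)·(-4) = 2.1845.
u_3 = c_3 + 2.6491·q_1 − 2.1845·q_2 = (0.7608, -1.6429, -3.7488, 0.1997, -5.1807).
‖u_3‖ = 6.6491, so q_3 = (0.1144, -0.2471, -0.5638, 0.0300, -0.7792).
q_1·c_4 = 0.0000·1 + 0.3974·(-4) + 0.5298·0 + (-0.5298)·(-1) + (-0.5298)·(-2) = 0.0000; q_2·c_4 = 0.5673·1 + (-0.5971)·(-4) + 0.5275·0 + 0.1816·(-1) + (-0.1020)·(-2) = 2.9782; q_3·c_4 = 0.1144·1 + (-0.2471)·(-4) + (-0.5638)·0 + 0.0300·(-1) + (-0.7792)·(-2) = 2.6310.
u_4 = c_4 − 0.0000·q_1 − 2.9782·q_2 − 2.6310·q_3 = (-0.9905, -1.5715, -0.0875, -1.6200, 0.3538).
‖u_4‖ = 2.4916, so q_4 = (-0.3976, -0.6307, -0.0351, -0.6502, 0.1420).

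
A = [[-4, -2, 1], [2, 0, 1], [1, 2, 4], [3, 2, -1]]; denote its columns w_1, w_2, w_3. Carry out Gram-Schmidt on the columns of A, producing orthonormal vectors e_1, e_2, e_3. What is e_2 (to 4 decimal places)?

w_1 = (-4, 2, 1, 3); ‖w_1‖ = 5.4772, so e_1 = (-0.7303, 0.3651, 0.1826, 0.5477).
e_1·w_2 = (-0.7303)·(-2) + 0.3651·0 + 0.1826·2 + 0.5477·2 = 2.9212.
u_2 = w_2 − 2.9212·e_1 = (0.1333, -1.0667, 1.4667, 0.4000).
‖u_2‖ = 1.8619, so e_2 = (0.0716, -0.5729, 0.7877, 0.2148).

e_2 = (0.0716, -0.5729, 0.7877, 0.2148)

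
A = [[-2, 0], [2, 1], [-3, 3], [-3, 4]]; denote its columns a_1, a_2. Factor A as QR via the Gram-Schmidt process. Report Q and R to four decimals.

a_1 = (-2, 2, -3, -3); ‖a_1‖ = 5.0990, so q_1 = (-0.3922, 0.3922, -0.5883, -0.5883).
q_1·a_2 = (-0.3922)·0 + 0.3922·1 + (-0.5883)·3 + (-0.5883)·4 = -3.7262.
u_2 = a_2 + 3.7262·q_1 = (-1.4615, 2.4615, 0.8077, 1.8077).
‖u_2‖ = 3.4807, so q_2 = (-0.4199, 0.7072, 0.2320, 0.5193).

Q = [[-0.3922, -0.4199], [0.3922, 0.7072], [-0.5883, 0.2320], [-0.5883, 0.5193]], R = [[5.0990, -3.7262], [0.0000, 3.4807]]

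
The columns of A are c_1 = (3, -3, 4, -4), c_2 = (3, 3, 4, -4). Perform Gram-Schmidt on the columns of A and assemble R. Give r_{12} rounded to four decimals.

r_{12} = 4.5255

e_1 = c_1/‖c_1‖ = (3, -3, 4, -4)/7.0711 = (0.4243, -0.4243, 0.5657, -0.5657).
r_{12} = e_1·c_2 = 4.5255.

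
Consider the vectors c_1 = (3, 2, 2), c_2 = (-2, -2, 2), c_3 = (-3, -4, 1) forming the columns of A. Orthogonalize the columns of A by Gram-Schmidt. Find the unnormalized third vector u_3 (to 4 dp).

u_3 = (0.6667, -0.8333, -0.1667)

c_1 = (3, 2, 2); ‖c_1‖ = 4.1231, so e_1 = (0.7276, 0.4851, 0.4851).
e_1·c_2 = 0.7276·(-2) + 0.4851·(-2) + 0.4851·2 = -1.4552.
u_2 = c_2 + 1.4552·e_1 = (-0.9412, -1.2941, 2.7059).
‖u_2‖ = 3.1436, so e_2 = (-0.2994, -0.4117, 0.8608).
e_1·c_3 = 0.7276·(-3) + 0.4851·(-4) + 0.4851·1 = -3.6380; e_2·c_3 = (-0.2994)·(-3) + (-0.4117)·(-4) + 0.8608·1 = 3.4056.
u_3 = c_3 + 3.6380·e_1 − 3.4056·e_2 = (0.6667, -0.8333, -0.1667).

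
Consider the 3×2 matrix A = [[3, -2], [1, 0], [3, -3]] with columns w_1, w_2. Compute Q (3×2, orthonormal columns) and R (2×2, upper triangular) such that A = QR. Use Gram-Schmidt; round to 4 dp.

Q = [[0.6882, 0.3424], [0.2294, 0.7337], [0.6882, -0.5869]], R = [[4.3589, -3.4412], [0.0000, 1.0761]]

w_1 = (3, 1, 3); ‖w_1‖ = 4.3589, so e_1 = (0.6882, 0.2294, 0.6882).
e_1·w_2 = 0.6882·(-2) + 0.2294·0 + 0.6882·(-3) = -3.4412.
u_2 = w_2 + 3.4412·e_1 = (0.3684, 0.7895, -0.6316).
‖u_2‖ = 1.0761, so e_2 = (0.3424, 0.7337, -0.5869).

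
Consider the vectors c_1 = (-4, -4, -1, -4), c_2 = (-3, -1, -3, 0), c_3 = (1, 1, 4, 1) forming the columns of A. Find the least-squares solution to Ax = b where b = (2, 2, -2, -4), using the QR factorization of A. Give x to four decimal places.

c_1 = (-4, -4, -1, -4); ‖c_1‖ = 7.0000, so e_1 = (-0.5714, -0.5714, -0.1429, -0.5714).
e_1·c_2 = (-0.5714)·(-3) + (-0.5714)·(-1) + (-0.1429)·(-3) + (-0.5714)·0 = 2.7143.
u_2 = c_2 − 2.7143·e_1 = (-1.4490, 0.5510, -2.6122, 1.5510).
‖u_2‖ = 3.4107, so e_2 = (-0.4248, 0.1616, -0.7659, 0.4548).
e_1·c_3 = (-0.5714)·1 + (-0.5714)·1 + (-0.1429)·4 + (-0.5714)·1 = -2.2857; e_2·c_3 = (-0.4248)·1 + 0.1616·1 + (-0.7659)·4 + 0.4548·1 = -2.8721.
u_3 = c_3 + 2.2857·e_1 + 2.8721·e_2 = (-1.5263, 0.1579, 1.4737, 1.0000).
‖u_3‖ = 2.3508, so e_3 = (-0.6493, 0.0672, 0.6269, 0.4254).
Qᵀb = (0.2857, -0.8138, -4.1195).
Back-substitute: x_3 = -4.1195/2.3508 = -1.7524.
x_2 = (-0.8138 + 2.8721·(-1.7524))/3.4107 = -1.7143.
x_1 = (0.2857 − 2.7143·(-1.7143) + 2.2857·(-1.7524))/7.0000 = 0.1333.

x = (0.1333, -1.7143, -1.7524)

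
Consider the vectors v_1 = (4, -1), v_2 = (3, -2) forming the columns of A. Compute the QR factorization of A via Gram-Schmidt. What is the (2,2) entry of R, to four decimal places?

r_{22} = 1.2127

v_1 = (4, -1); ‖v_1‖ = 4.1231, so e_1 = (0.9701, -0.2425).
e_1·v_2 = 0.9701·3 + (-0.2425)·(-2) = 3.3955.
u_2 = v_2 − 3.3955·e_1 = (-0.2941, -1.1765).
r_{22} = ‖u_2‖ = 1.2127.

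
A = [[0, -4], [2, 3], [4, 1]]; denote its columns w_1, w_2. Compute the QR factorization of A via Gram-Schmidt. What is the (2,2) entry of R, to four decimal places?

r_{22} = 4.5826

e_1 = w_1/‖w_1‖ = (0, 2, 4)/4.4721 = (0.0000, 0.4472, 0.8944).
r_{12} = e_1·w_2 = 2.2361.
u_2 = w_2 − 2.2361·e_1 = (-4.0000, 2.0000, -1.0000).
r_{22} = ‖u_2‖ = 4.5826.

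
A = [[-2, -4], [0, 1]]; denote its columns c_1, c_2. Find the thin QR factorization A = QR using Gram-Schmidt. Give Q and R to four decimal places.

q_1 = c_1/‖c_1‖ = (-2, 0)/2.0000 = (-1.0000, 0.0000).
r_{12} = q_1·c_2 = 4.0000.
u_2 = c_2 − 4.0000·q_1 = (0.0000, 1.0000).
‖u_2‖ = 1.0000, so q_2 = (0.0000, 1.0000).

Q = [[-1.0000, 0.0000], [0.0000, 1.0000]], R = [[2.0000, 4.0000], [0.0000, 1.0000]]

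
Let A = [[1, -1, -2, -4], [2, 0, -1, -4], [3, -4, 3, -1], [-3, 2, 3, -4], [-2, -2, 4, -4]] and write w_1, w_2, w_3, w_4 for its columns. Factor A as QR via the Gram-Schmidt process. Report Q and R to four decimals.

Q = [[0.1925, -0.1089, -0.5748, -0.6256], [0.3849, 0.2722, 0.3173, -0.6277], [0.5774, -0.5715, 0.4815, 0.0790], [-0.5774, 0.0816, 0.5711, -0.3907], [-0.3849, -0.7621, -0.1045, -0.2359]], R = [[5.1962, -2.8868, -2.3094, 0.9623], [0.0000, 4.0825, -4.5724, 2.6400], [0.0000, 0.0000, 3.5721, -1.3176], [0.0000, 0.0000, 0.0000, 7.4410]]

w_1 = (1, 2, 3, -3, -2); ‖w_1‖ = 5.1962, so q_1 = (0.1925, 0.3849, 0.5774, -0.5774, -0.3849).
q_1·w_2 = 0.1925·(-1) + 0.3849·0 + 0.5774·(-4) + (-0.5774)·2 + (-0.3849)·(-2) = -2.8868.
u_2 = w_2 + 2.8868·q_1 = (-0.4444, 1.1111, -2.3333, 0.3333, -3.1111).
‖u_2‖ = 4.0825, so q_2 = (-0.1089, 0.2722, -0.5715, 0.0816, -0.7621).
q_1·w_3 = 0.1925·(-2) + 0.3849·(-1) + 0.5774·3 + (-0.5774)·3 + (-0.3849)·4 = -2.3094; q_2·w_3 = (-0.1089)·(-2) + 0.2722·(-1) + (-0.5715)·3 + 0.0816·3 + (-0.7621)·4 = -4.5724.
u_3 = w_3 + 2.3094·q_1 + 4.5724·q_2 = (-2.0533, 1.1333, 1.7200, 2.0400, -0.3733).
‖u_3‖ = 3.5721, so q_3 = (-0.5748, 0.3173, 0.4815, 0.5711, -0.1045).
q_1·w_4 = 0.1925·(-4) + 0.3849·(-4) + 0.5774·(-1) + (-0.5774)·(-4) + (-0.3849)·(-4) = 0.9623; q_2·w_4 = (-0.1089)·(-4) + 0.2722·(-4) + (-0.5715)·(-1) + 0.0816·(-4) + (-0.7621)·(-4) = 2.6400; q_3·w_4 = (-0.5748)·(-4) + 0.3173·(-4) + 0.4815·(-1) + 0.5711·(-4) + (-0.1045)·(-4) = -1.3176.
u_4 = w_4 − 0.9623·q_1 − 2.6400·q_2 + 1.3176·q_3 = (-4.6552, -4.6708, 0.5878, -2.9075, -1.7555).
‖u_4‖ = 7.4410, so q_4 = (-0.6256, -0.6277, 0.0790, -0.3907, -0.2359).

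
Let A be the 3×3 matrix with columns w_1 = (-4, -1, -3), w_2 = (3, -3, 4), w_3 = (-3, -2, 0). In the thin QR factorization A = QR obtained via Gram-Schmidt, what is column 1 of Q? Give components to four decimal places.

q_1 = (-0.7845, -0.1961, -0.5883)

w_1 = (-4, -1, -3); ‖w_1‖ = 5.0990, so q_1 = (-0.7845, -0.1961, -0.5883).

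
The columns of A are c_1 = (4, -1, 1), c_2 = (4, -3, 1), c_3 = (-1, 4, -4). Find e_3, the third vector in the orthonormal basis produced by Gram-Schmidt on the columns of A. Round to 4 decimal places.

e_3 = (0.2425, 0.0000, -0.9701)

c_1 = (4, -1, 1); ‖c_1‖ = 4.2426, so e_1 = (0.9428, -0.2357, 0.2357).
e_1·c_2 = 0.9428·4 + (-0.2357)·(-3) + 0.2357·1 = 4.7140.
u_2 = c_2 − 4.7140·e_1 = (-0.4444, -1.8889, -0.1111).
‖u_2‖ = 1.9437, so e_2 = (-0.2287, -0.9718, -0.0572).
e_1·c_3 = 0.9428·(-1) + (-0.2357)·4 + 0.2357·(-4) = -2.8284; e_2·c_3 = (-0.2287)·(-1) + (-0.9718)·4 + (-0.0572)·(-4) = -3.4300.
u_3 = c_3 + 2.8284·e_1 + 3.4300·e_2 = (0.8824, 0.0000, -3.5294).
‖u_3‖ = 3.6380, so e_3 = (0.2425, 0.0000, -0.9701).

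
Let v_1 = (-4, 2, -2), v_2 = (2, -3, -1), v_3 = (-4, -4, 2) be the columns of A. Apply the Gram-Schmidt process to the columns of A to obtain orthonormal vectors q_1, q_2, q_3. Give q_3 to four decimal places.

v_1 = (-4, 2, -2); ‖v_1‖ = 4.8990, so q_1 = (-0.8165, 0.4082, -0.4082).
q_1·v_2 = (-0.8165)·2 + 0.4082·(-3) + (-0.4082)·(-1) = -2.4495.
u_2 = v_2 + 2.4495·q_1 = (0.0000, -2.0000, -2.0000).
‖u_2‖ = 2.8284, so q_2 = (0.0000, -0.7071, -0.7071).
q_1·v_3 = (-0.8165)·(-4) + 0.4082·(-4) + (-0.4082)·2 = 0.8165; q_2·v_3 = (0.0000)·(-4) + (-0.7071)·(-4) + (-0.7071)·2 = 1.4142.
u_3 = v_3 − 0.8165·q_1 − 1.4142·q_2 = (-3.3333, -3.3333, 3.3333).
‖u_3‖ = 5.7735, so q_3 = (-0.5774, -0.5774, 0.5774).

q_3 = (-0.5774, -0.5774, 0.5774)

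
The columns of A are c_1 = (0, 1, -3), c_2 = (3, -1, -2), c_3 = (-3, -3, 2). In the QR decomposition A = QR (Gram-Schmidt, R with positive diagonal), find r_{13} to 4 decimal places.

c_1 = (0, 1, -3); ‖c_1‖ = 3.1623, so q_1 = (0.0000, 0.3162, -0.9487).
r_{13} = q_1·c_3 = -2.8460.

r_{13} = -2.8460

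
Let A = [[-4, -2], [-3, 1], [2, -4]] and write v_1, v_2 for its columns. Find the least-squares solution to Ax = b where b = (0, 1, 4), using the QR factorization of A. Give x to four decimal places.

e_1 = v_1/‖v_1‖ = (-4, -3, 2)/5.3852 = (-0.7428, -0.5571, 0.3714).
r_{12} = e_1·v_2 = -0.5571.
u_2 = v_2 + 0.5571·e_1 = (-2.4138, 0.6897, -3.7931).
‖u_2‖ = 4.5486, so e_2 = (-0.5307, 0.1516, -0.8339).
Qᵀb = (0.9285, -3.1840).
Back-substitute: x_2 = -3.1840/4.5486 = -0.7000.
x_1 = (0.9285 + 0.5571·(-0.7000))/5.3852 = 0.1000.

x = (0.1000, -0.7000)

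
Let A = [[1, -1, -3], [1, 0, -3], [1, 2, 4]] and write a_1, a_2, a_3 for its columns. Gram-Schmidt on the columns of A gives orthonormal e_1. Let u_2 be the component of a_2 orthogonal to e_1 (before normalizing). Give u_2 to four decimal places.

u_2 = (-1.3333, -0.3333, 1.6667)

e_1 = a_1/‖a_1‖ = (1, 1, 1)/1.7321 = (0.5774, 0.5774, 0.5774).
r_{12} = e_1·a_2 = 0.5774.
u_2 = a_2 − 0.5774·e_1 = (-1.3333, -0.3333, 1.6667).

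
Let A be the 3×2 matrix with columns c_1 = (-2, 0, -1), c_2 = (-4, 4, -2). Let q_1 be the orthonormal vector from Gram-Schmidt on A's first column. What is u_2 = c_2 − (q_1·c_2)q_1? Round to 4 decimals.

u_2 = (0.0000, 4.0000, 0.0000)

c_1 = (-2, 0, -1); ‖c_1‖ = 2.2361, so q_1 = (-0.8944, 0.0000, -0.4472).
q_1·c_2 = (-0.8944)·(-4) + 0.0000·4 + (-0.4472)·(-2) = 4.4721.
u_2 = c_2 − 4.4721·q_1 = (0.0000, 4.0000, 0.0000).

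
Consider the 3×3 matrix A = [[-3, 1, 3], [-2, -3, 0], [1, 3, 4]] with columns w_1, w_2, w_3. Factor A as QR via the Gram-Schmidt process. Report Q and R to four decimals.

w_1 = (-3, -2, 1); ‖w_1‖ = 3.7417, so q_1 = (-0.8018, -0.5345, 0.2673).
q_1·w_2 = (-0.8018)·1 + (-0.5345)·(-3) + 0.2673·3 = 1.6036.
u_2 = w_2 − 1.6036·q_1 = (2.2857, -2.1429, 2.5714).
‖u_2‖ = 4.0532, so q_2 = (0.5639, -0.5287, 0.6344).
q_1·w_3 = (-0.8018)·3 + (-0.5345)·0 + 0.2673·4 = -1.3363; q_2·w_3 = 0.5639·3 + (-0.5287)·0 + 0.6344·4 = 4.2294.
u_3 = w_3 + 1.3363·q_1 − 4.2294·q_2 = (-0.4565, 1.5217, 1.6739).
‖u_3‖ = 2.3078, so q_3 = (-0.1978, 0.6594, 0.7253).

Q = [[-0.8018, 0.5639, -0.1978], [-0.5345, -0.5287, 0.6594], [0.2673, 0.6344, 0.7253]], R = [[3.7417, 1.6036, -1.3363], [0.0000, 4.0532, 4.2294], [0.0000, 0.0000, 2.3078]]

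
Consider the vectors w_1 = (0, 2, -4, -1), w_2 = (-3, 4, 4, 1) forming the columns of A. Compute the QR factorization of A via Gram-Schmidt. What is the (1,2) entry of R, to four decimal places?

r_{12} = -1.9640

q_1 = w_1/‖w_1‖ = (0, 2, -4, -1)/4.5826 = (0.0000, 0.4364, -0.8729, -0.2182).
r_{12} = q_1·w_2 = -1.9640.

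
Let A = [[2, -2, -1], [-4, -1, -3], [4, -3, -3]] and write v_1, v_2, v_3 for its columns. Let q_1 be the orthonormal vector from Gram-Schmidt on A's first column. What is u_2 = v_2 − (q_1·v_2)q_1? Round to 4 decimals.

v_1 = (2, -4, 4); ‖v_1‖ = 6.0000, so q_1 = (0.3333, -0.6667, 0.6667).
q_1·v_2 = 0.3333·(-2) + (-0.6667)·(-1) + 0.6667·(-3) = -2.0000.
u_2 = v_2 + 2.0000·q_1 = (-1.3333, -2.3333, -1.6667).

u_2 = (-1.3333, -2.3333, -1.6667)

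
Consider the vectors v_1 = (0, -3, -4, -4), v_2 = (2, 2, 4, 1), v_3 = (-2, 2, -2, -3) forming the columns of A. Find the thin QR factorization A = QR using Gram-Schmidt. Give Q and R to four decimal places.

v_1 = (0, -3, -4, -4); ‖v_1‖ = 6.4031, so q_1 = (0.0000, -0.4685, -0.6247, -0.6247).
q_1·v_2 = 0.0000·2 + (-0.4685)·2 + (-0.6247)·4 + (-0.6247)·1 = -4.0605.
u_2 = v_2 + 4.0605·q_1 = (2.0000, 0.0976, 1.4634, -1.5366).
‖u_2‖ = 2.9176, so q_2 = (0.6855, 0.0334, 0.5016, -0.5267).
q_1·v_3 = 0.0000·(-2) + (-0.4685)·2 + (-0.6247)·(-2) + (-0.6247)·(-3) = 2.1864; q_2·v_3 = 0.6855·(-2) + 0.0334·2 + 0.5016·(-2) + (-0.5267)·(-3) = -0.7273.
u_3 = v_3 − 2.1864·q_1 + 0.7273·q_2 = (-1.5014, 3.0487, -0.2693, -2.0172).
‖u_3‖ = 3.9611, so q_3 = (-0.3790, 0.7697, -0.0680, -0.5092).

Q = [[0.0000, 0.6855, -0.3790], [-0.4685, 0.0334, 0.7697], [-0.6247, 0.5016, -0.0680], [-0.6247, -0.5267, -0.5092]], R = [[6.4031, -4.0605, 2.1864], [0.0000, 2.9176, -0.7273], [0.0000, 0.0000, 3.9611]]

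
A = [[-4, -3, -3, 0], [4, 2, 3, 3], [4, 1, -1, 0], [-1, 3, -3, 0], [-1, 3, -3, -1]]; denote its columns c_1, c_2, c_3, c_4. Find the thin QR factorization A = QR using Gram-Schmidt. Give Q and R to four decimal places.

Q = [[-0.5657, -0.3088, -0.4277, 0.6035], [0.5657, 0.1109, 0.2988, 0.7242], [0.5657, -0.0871, -0.8153, -0.0836], [-0.1414, 0.6651, -0.1776, 0.2903], [-0.1414, 0.6651, -0.1776, -0.1418]], R = [[7.0711, 2.5456, 3.6770, 1.8385], [0.0000, 5.0517, -2.6446, -0.3326], [0.0000, 0.0000, 4.0603, 1.0739], [0.0000, 0.0000, 0.0000, 2.3143]]

c_1 = (-4, 4, 4, -1, -1); ‖c_1‖ = 7.0711, so e_1 = (-0.5657, 0.5657, 0.5657, -0.1414, -0.1414).
e_1·c_2 = (-0.5657)·(-3) + 0.5657·2 + 0.5657·1 + (-0.1414)·3 + (-0.1414)·3 = 2.5456.
u_2 = c_2 − 2.5456·e_1 = (-1.5600, 0.5600, -0.4400, 3.3600, 3.3600).
‖u_2‖ = 5.0517, so e_2 = (-0.3088, 0.1109, -0.0871, 0.6651, 0.6651).
e_1·c_3 = (-0.5657)·(-3) + 0.5657·3 + 0.5657·(-1) + (-0.1414)·(-3) + (-0.1414)·(-3) = 3.6770; e_2·c_3 = (-0.3088)·(-3) + 0.1109·3 + (-0.0871)·(-1) + 0.6651·(-3) + 0.6651·(-3) = -2.6446.
u_3 = c_3 − 3.6770·e_1 + 2.6446·e_2 = (-1.7367, 1.2132, -3.3103, -0.7210, -0.7210).
‖u_3‖ = 4.0603, so e_3 = (-0.4277, 0.2988, -0.8153, -0.1776, -0.1776).
e_1·c_4 = (-0.5657)·0 + 0.5657·3 + 0.5657·0 + (-0.1414)·0 + (-0.1414)·(-1) = 1.8385; e_2·c_4 = (-0.3088)·0 + 0.1109·3 + (-0.0871)·0 + 0.6651·0 + 0.6651·(-1) = -0.3326; e_3·c_4 = (-0.4277)·0 + 0.2988·3 + (-0.8153)·0 + (-0.1776)·0 + (-0.1776)·(-1) = 1.0739.
u_4 = c_4 − 1.8385·e_1 + 0.3326·e_2 − 1.0739·e_3 = (1.3967, 1.6760, -0.1934, 0.6719, -0.3281).
‖u_4‖ = 2.3143, so e_4 = (0.6035, 0.7242, -0.0836, 0.2903, -0.1418).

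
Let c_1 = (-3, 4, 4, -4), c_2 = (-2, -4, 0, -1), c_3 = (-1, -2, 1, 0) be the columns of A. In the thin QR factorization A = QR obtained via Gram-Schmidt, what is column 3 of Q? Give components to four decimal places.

q_3 = (0.0667, -0.1763, 0.7983, 0.5719)

c_1 = (-3, 4, 4, -4); ‖c_1‖ = 7.5498, so q_1 = (-0.3974, 0.5298, 0.5298, -0.5298).
q_1·c_2 = (-0.3974)·(-2) + 0.5298·(-4) + 0.5298·0 + (-0.5298)·(-1) = -0.7947.
u_2 = c_2 + 0.7947·q_1 = (-2.3158, -3.5789, 0.4211, -1.4211).
‖u_2‖ = 4.5131, so q_2 = (-0.5131, -0.7930, 0.0933, -0.3149).
q_1·c_3 = (-0.3974)·(-1) + 0.5298·(-2) + 0.5298·1 + (-0.5298)·0 = -0.1325; q_2·c_3 = (-0.5131)·(-1) + (-0.7930)·(-2) + 0.0933·1 + (-0.3149)·0 = 2.1924.
u_3 = c_3 + 0.1325·q_1 − 2.1924·q_2 = (0.0724, -0.1912, 0.8656, 0.6202).
‖u_3‖ = 1.0843, so q_3 = (0.0667, -0.1763, 0.7983, 0.5719).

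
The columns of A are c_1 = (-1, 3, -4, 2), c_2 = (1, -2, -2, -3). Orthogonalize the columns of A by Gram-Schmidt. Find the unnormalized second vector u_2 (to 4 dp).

c_1 = (-1, 3, -4, 2); ‖c_1‖ = 5.4772, so e_1 = (-0.1826, 0.5477, -0.7303, 0.3651).
e_1·c_2 = (-0.1826)·1 + 0.5477·(-2) + (-0.7303)·(-2) + 0.3651·(-3) = -0.9129.
u_2 = c_2 + 0.9129·e_1 = (0.8333, -1.5000, -2.6667, -2.6667).

u_2 = (0.8333, -1.5000, -2.6667, -2.6667)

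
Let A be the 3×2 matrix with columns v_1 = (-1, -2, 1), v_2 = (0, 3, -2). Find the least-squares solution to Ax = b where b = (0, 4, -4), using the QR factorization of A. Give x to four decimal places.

x = (0.2857, 1.7143)

v_1 = (-1, -2, 1); ‖v_1‖ = 2.4495, so q_1 = (-0.4082, -0.8165, 0.4082).
q_1·v_2 = (-0.4082)·0 + (-0.8165)·3 + 0.4082·(-2) = -3.2660.
u_2 = v_2 + 3.2660·q_1 = (-1.3333, 0.3333, -0.6667).
‖u_2‖ = 1.5275, so q_2 = (-0.8729, 0.2182, -0.4364).
Qᵀb = (-4.8990, 2.6186).
Back-substitute: x_2 = 2.6186/1.5275 = 1.7143.
x_1 = (-4.8990 + 3.2660·1.7143)/2.4495 = 0.2857.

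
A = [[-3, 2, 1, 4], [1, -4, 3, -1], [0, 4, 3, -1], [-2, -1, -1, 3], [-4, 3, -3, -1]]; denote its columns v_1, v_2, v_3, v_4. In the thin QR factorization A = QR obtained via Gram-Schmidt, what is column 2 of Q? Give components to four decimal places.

v_1 = (-3, 1, 0, -2, -4); ‖v_1‖ = 5.4772, so e_1 = (-0.5477, 0.1826, 0.0000, -0.3651, -0.7303).
e_1·v_2 = (-0.5477)·2 + 0.1826·(-4) + 0.0000·4 + (-0.3651)·(-1) + (-0.7303)·3 = -3.6515.
u_2 = v_2 + 3.6515·e_1 = (0.0000, -3.3333, 4.0000, -2.3333, 0.3333).
‖u_2‖ = 5.7155, so e_2 = (0.0000, -0.5832, 0.6999, -0.4082, 0.0583).

e_2 = (0.0000, -0.5832, 0.6999, -0.4082, 0.0583)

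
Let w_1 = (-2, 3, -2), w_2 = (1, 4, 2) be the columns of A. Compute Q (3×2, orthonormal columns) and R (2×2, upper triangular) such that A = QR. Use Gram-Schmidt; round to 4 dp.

Q = [[-0.4851, 0.3926], [0.7276, 0.6769], [-0.4851, 0.6227]], R = [[4.1231, 1.4552], [0.0000, 4.3454]]

w_1 = (-2, 3, -2); ‖w_1‖ = 4.1231, so e_1 = (-0.4851, 0.7276, -0.4851).
e_1·w_2 = (-0.4851)·1 + 0.7276·4 + (-0.4851)·2 = 1.4552.
u_2 = w_2 − 1.4552·e_1 = (1.7059, 2.9412, 2.7059).
‖u_2‖ = 4.3454, so e_2 = (0.3926, 0.6769, 0.6227).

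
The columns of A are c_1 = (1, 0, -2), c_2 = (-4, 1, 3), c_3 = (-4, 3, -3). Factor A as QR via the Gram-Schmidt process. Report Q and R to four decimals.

Q = [[0.4472, -0.8165, 0.3651], [0.0000, 0.4082, 0.9129], [-0.8944, -0.4082, 0.1826]], R = [[2.2361, -4.4721, 0.8944], [0.0000, 2.4495, 5.7155], [0.0000, 0.0000, 0.7303]]

c_1 = (1, 0, -2); ‖c_1‖ = 2.2361, so e_1 = (0.4472, 0.0000, -0.8944).
e_1·c_2 = 0.4472·(-4) + 0.0000·1 + (-0.8944)·3 = -4.4721.
u_2 = c_2 + 4.4721·e_1 = (-2.0000, 1.0000, -1.0000).
‖u_2‖ = 2.4495, so e_2 = (-0.8165, 0.4082, -0.4082).
e_1·c_3 = 0.4472·(-4) + 0.0000·3 + (-0.8944)·(-3) = 0.8944; e_2·c_3 = (-0.8165)·(-4) + 0.4082·3 + (-0.4082)·(-3) = 5.7155.
u_3 = c_3 − 0.8944·e_1 − 5.7155·e_2 = (0.2667, 0.6667, 0.1333).
‖u_3‖ = 0.7303, so e_3 = (0.3651, 0.9129, 0.1826).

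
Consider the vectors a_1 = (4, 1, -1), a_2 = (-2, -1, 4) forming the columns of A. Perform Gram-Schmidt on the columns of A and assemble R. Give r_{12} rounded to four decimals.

r_{12} = -3.0641

a_1 = (4, 1, -1); ‖a_1‖ = 4.2426, so q_1 = (0.9428, 0.2357, -0.2357).
r_{12} = q_1·a_2 = -3.0641.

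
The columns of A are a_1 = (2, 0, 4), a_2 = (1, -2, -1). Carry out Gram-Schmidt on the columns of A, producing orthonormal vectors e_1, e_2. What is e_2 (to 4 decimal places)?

e_2 = (0.4983, -0.8305, -0.2491)

a_1 = (2, 0, 4); ‖a_1‖ = 4.4721, so e_1 = (0.4472, 0.0000, 0.8944).
e_1·a_2 = 0.4472·1 + 0.0000·(-2) + 0.8944·(-1) = -0.4472.
u_2 = a_2 + 0.4472·e_1 = (1.2000, -2.0000, -0.6000).
‖u_2‖ = 2.4083, so e_2 = (0.4983, -0.8305, -0.2491).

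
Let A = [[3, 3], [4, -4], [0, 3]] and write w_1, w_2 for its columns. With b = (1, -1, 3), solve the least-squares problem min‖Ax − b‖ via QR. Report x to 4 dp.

w_1 = (3, 4, 0); ‖w_1‖ = 5.0000, so e_1 = (0.6000, 0.8000, 0.0000).
e_1·w_2 = 0.6000·3 + 0.8000·(-4) + 0.0000·3 = -1.4000.
u_2 = w_2 + 1.4000·e_1 = (3.8400, -2.8800, 3.0000).
‖u_2‖ = 5.6604, so e_2 = (0.6784, -0.5088, 0.5300).
Qᵀb = (-0.2000, 2.7772).
Back-substitute: x_2 = 2.7772/5.6604 = 0.4906.
x_1 = (-0.2000 + 1.4000·0.4906)/5.0000 = 0.0974.

x = (0.0974, 0.4906)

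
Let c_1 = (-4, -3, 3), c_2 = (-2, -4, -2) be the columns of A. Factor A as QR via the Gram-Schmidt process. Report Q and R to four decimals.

Q = [[-0.6860, -0.0827], [-0.5145, -0.6474], [0.5145, -0.7576]], R = [[5.8310, 2.4010], [0.0000, 4.2703]]

c_1 = (-4, -3, 3); ‖c_1‖ = 5.8310, so q_1 = (-0.6860, -0.5145, 0.5145).
q_1·c_2 = (-0.6860)·(-2) + (-0.5145)·(-4) + 0.5145·(-2) = 2.4010.
u_2 = c_2 − 2.4010·q_1 = (-0.3529, -2.7647, -3.2353).
‖u_2‖ = 4.2703, so q_2 = (-0.0827, -0.6474, -0.7576).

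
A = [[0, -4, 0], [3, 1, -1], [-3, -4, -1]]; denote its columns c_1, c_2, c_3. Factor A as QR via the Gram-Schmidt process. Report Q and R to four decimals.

c_1 = (0, 3, -3); ‖c_1‖ = 4.2426, so q_1 = (0.0000, 0.7071, -0.7071).
q_1·c_2 = 0.0000·(-4) + 0.7071·1 + (-0.7071)·(-4) = 3.5355.
u_2 = c_2 − 3.5355·q_1 = (-4.0000, -1.5000, -1.5000).
‖u_2‖ = 4.5277, so q_2 = (-0.8835, -0.3313, -0.3313).
q_1·c_3 = 0.0000·0 + 0.7071·(-1) + (-0.7071)·(-1) = 0.0000; q_2·c_3 = (-0.8835)·0 + (-0.3313)·(-1) + (-0.3313)·(-1) = 0.6626.
u_3 = c_3 + 0.0000·q_1 − 0.6626·q_2 = (0.5854, -0.7805, -0.7805).
‖u_3‖ = 1.2494, so q_3 = (0.4685, -0.6247, -0.6247).

Q = [[0.0000, -0.8835, 0.4685], [0.7071, -0.3313, -0.6247], [-0.7071, -0.3313, -0.6247]], R = [[4.2426, 3.5355, 0.0000], [0.0000, 4.5277, 0.6626], [0.0000, 0.0000, 1.2494]]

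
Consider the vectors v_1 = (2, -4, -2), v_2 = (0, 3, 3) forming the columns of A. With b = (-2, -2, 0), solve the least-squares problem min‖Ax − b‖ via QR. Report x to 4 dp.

v_1 = (2, -4, -2); ‖v_1‖ = 4.8990, so q_1 = (0.4082, -0.8165, -0.4082).
q_1·v_2 = 0.4082·0 + (-0.8165)·3 + (-0.4082)·3 = -3.6742.
u_2 = v_2 + 3.6742·q_1 = (1.5000, 0.0000, 1.5000).
‖u_2‖ = 2.1213, so q_2 = (0.7071, 0.0000, 0.7071).
Qᵀb = (0.8165, -1.4142).
Back-substitute: x_2 = -1.4142/2.1213 = -0.6667.
x_1 = (0.8165 + 3.6742·(-0.6667))/4.8990 = -0.3333.

x = (-0.3333, -0.6667)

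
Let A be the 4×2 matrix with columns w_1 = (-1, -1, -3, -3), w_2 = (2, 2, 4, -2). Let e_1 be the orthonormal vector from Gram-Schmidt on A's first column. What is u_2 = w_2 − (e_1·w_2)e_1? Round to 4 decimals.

w_1 = (-1, -1, -3, -3); ‖w_1‖ = 4.4721, so e_1 = (-0.2236, -0.2236, -0.6708, -0.6708).
e_1·w_2 = (-0.2236)·2 + (-0.2236)·2 + (-0.6708)·4 + (-0.6708)·(-2) = -2.2361.
u_2 = w_2 + 2.2361·e_1 = (1.5000, 1.5000, 2.5000, -3.5000).

u_2 = (1.5000, 1.5000, 2.5000, -3.5000)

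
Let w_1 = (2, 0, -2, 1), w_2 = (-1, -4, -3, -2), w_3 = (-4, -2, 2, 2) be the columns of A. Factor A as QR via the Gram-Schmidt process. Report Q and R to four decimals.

w_1 = (2, 0, -2, 1); ‖w_1‖ = 3.0000, so q_1 = (0.6667, 0.0000, -0.6667, 0.3333).
q_1·w_2 = 0.6667·(-1) + 0.0000·(-4) + (-0.6667)·(-3) + 0.3333·(-2) = 0.6667.
u_2 = w_2 − 0.6667·q_1 = (-1.4444, -4.0000, -2.5556, -2.2222).
‖u_2‖ = 5.4365, so q_2 = (-0.2657, -0.7358, -0.4701, -0.4088).
q_1·w_3 = 0.6667·(-4) + 0.0000·(-2) + (-0.6667)·2 + 0.3333·2 = -3.3333; q_2·w_3 = (-0.2657)·(-4) + (-0.7358)·(-2) + (-0.4701)·2 + (-0.4088)·2 = 0.7766.
u_3 = w_3 + 3.3333·q_1 − 0.7766·q_2 = (-1.5714, -1.4286, 0.1429, 3.4286).
‖u_3‖ = 4.0356, so q_3 = (-0.3894, -0.3540, 0.0354, 0.8496).

Q = [[0.6667, -0.2657, -0.3894], [0.0000, -0.7358, -0.3540], [-0.6667, -0.4701, 0.0354], [0.3333, -0.4088, 0.8496]], R = [[3.0000, 0.6667, -3.3333], [0.0000, 5.4365, 0.7766], [0.0000, 0.0000, 4.0356]]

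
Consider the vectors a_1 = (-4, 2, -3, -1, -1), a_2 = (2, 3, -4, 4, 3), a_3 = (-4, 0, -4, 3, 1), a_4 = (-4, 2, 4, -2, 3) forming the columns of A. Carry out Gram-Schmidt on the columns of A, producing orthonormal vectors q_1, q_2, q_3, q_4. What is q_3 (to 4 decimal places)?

a_1 = (-4, 2, -3, -1, -1); ‖a_1‖ = 5.5678, so q_1 = (-0.7184, 0.3592, -0.5388, -0.1796, -0.1796).
q_1·a_2 = (-0.7184)·2 + 0.3592·3 + (-0.5388)·(-4) + (-0.1796)·4 + (-0.1796)·3 = 0.5388.
u_2 = a_2 − 0.5388·q_1 = (2.3871, 2.8065, -3.7097, 4.0968, 3.0968).
‖u_2‖ = 7.3287, so q_2 = (0.3257, 0.3829, -0.5062, 0.5590, 0.4226).
q_1·a_3 = (-0.7184)·(-4) + 0.3592·0 + (-0.5388)·(-4) + (-0.1796)·3 + (-0.1796)·1 = 4.3105; q_2·a_3 = 0.3257·(-4) + 0.3829·0 + (-0.5062)·(-4) + 0.5590·3 + 0.4226·1 = 2.8214.
u_3 = a_3 − 4.3105·q_1 − 2.8214·q_2 = (-1.8222, -2.6288, -0.2492, 2.1970, 0.5820).
‖u_3‖ = 3.9318, so q_3 = (-0.4635, -0.6686, -0.0634, 0.5588, 0.1480).

q_3 = (-0.4635, -0.6686, -0.0634, 0.5588, 0.1480)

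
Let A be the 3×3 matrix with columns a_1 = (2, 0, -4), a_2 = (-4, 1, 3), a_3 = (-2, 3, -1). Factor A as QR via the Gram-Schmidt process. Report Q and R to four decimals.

Q = [[0.4472, -0.8165, 0.3651], [0.0000, 0.4082, 0.9129], [-0.8944, -0.4082, 0.1826]], R = [[4.4721, -4.4721, 0.0000], [0.0000, 2.4495, 3.2660], [0.0000, 0.0000, 1.8257]]

a_1 = (2, 0, -4); ‖a_1‖ = 4.4721, so e_1 = (0.4472, 0.0000, -0.8944).
e_1·a_2 = 0.4472·(-4) + 0.0000·1 + (-0.8944)·3 = -4.4721.
u_2 = a_2 + 4.4721·e_1 = (-2.0000, 1.0000, -1.0000).
‖u_2‖ = 2.4495, so e_2 = (-0.8165, 0.4082, -0.4082).
e_1·a_3 = 0.4472·(-2) + 0.0000·3 + (-0.8944)·(-1) = 0.0000; e_2·a_3 = (-0.8165)·(-2) + 0.4082·3 + (-0.4082)·(-1) = 3.2660.
u_3 = a_3 + 0.0000·e_1 − 3.2660·e_2 = (0.6667, 1.6667, 0.3333).
‖u_3‖ = 1.8257, so e_3 = (0.3651, 0.9129, 0.1826).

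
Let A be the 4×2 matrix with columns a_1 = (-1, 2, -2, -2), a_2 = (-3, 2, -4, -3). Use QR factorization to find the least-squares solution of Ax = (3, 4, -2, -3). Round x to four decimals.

x = (4.4151, -2.0189)

e_1 = a_1/‖a_1‖ = (-1, 2, -2, -2)/3.6056 = (-0.2774, 0.5547, -0.5547, -0.5547).
r_{12} = e_1·a_2 = 5.8244.
u_2 = a_2 − 5.8244·e_1 = (-1.3846, -1.2308, -0.7692, 0.2308).
‖u_2‖ = 2.0191, so e_2 = (-0.6857, -0.6096, -0.3810, 0.1143).
Qᵀb = (4.1603, -4.0764).
Back-substitute: x_2 = -4.0764/2.0191 = -2.0189.
x_1 = (4.1603 − 5.8244·(-2.0189))/3.6056 = 4.4151.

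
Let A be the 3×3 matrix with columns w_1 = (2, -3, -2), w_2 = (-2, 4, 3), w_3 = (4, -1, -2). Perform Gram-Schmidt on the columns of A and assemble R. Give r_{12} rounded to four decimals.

r_{12} = -5.3358

w_1 = (2, -3, -2); ‖w_1‖ = 4.1231, so q_1 = (0.4851, -0.7276, -0.4851).
r_{12} = q_1·w_2 = -5.3358.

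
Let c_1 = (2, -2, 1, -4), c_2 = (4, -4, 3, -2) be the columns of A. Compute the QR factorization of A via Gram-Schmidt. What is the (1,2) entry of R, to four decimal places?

r_{12} = 5.4000

c_1 = (2, -2, 1, -4); ‖c_1‖ = 5.0000, so e_1 = (0.4000, -0.4000, 0.2000, -0.8000).
r_{12} = e_1·c_2 = 5.4000.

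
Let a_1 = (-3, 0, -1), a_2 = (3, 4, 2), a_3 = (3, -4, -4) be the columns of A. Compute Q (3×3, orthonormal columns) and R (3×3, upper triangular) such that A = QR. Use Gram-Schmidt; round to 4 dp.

a_1 = (-3, 0, -1); ‖a_1‖ = 3.1623, so q_1 = (-0.9487, 0.0000, -0.3162).
q_1·a_2 = (-0.9487)·3 + 0.0000·4 + (-0.3162)·2 = -3.4785.
u_2 = a_2 + 3.4785·q_1 = (-0.3000, 4.0000, 0.9000).
‖u_2‖ = 4.1110, so q_2 = (-0.0730, 0.9730, 0.2189).
q_1·a_3 = (-0.9487)·3 + 0.0000·(-4) + (-0.3162)·(-4) = -1.5811; q_2·a_3 = (-0.0730)·3 + 0.9730·(-4) + 0.2189·(-4) = -4.9867.
u_3 = a_3 + 1.5811·q_1 + 4.9867·q_2 = (1.1361, 0.8521, -3.4083).
‖u_3‖ = 3.6923, so q_3 = (0.3077, 0.2308, -0.9231).

Q = [[-0.9487, -0.0730, 0.3077], [0.0000, 0.9730, 0.2308], [-0.3162, 0.2189, -0.9231]], R = [[3.1623, -3.4785, -1.5811], [0.0000, 4.1110, -4.9867], [0.0000, 0.0000, 3.6923]]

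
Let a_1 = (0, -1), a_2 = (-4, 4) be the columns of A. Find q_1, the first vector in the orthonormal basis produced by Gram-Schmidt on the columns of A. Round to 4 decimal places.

a_1 = (0, -1); ‖a_1‖ = 1.0000, so q_1 = (0.0000, -1.0000).

q_1 = (0.0000, -1.0000)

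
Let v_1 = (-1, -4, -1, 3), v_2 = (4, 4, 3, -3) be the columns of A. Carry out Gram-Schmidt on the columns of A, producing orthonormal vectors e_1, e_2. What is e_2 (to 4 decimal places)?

v_1 = (-1, -4, -1, 3); ‖v_1‖ = 5.1962, so e_1 = (-0.1925, -0.7698, -0.1925, 0.5774).
e_1·v_2 = (-0.1925)·4 + (-0.7698)·4 + (-0.1925)·3 + 0.5774·(-3) = -6.1584.
u_2 = v_2 + 6.1584·e_1 = (2.8148, -0.7407, 1.8148, 0.5556).
‖u_2‖ = 3.4748, so e_2 = (0.8101, -0.2132, 0.5223, 0.1599).

e_2 = (0.8101, -0.2132, 0.5223, 0.1599)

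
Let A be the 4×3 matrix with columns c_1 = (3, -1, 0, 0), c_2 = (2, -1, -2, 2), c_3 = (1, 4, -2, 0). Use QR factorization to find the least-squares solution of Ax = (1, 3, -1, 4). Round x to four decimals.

q_1 = c_1/‖c_1‖ = (3, -1, 0, 0)/3.1623 = (0.9487, -0.3162, 0.0000, 0.0000).
r_{12} = q_1·c_2 = 2.2136.
u_2 = c_2 − 2.2136·q_1 = (-0.1000, -0.3000, -2.0000, 2.0000).
‖u_2‖ = 2.8460, so q_2 = (-0.0351, -0.1054, -0.7027, 0.7027).
r_{13} = q_1·c_3 = -0.3162; r_{23} = q_2·c_3 = 0.9487.
u_3 = c_3 + 0.3162·q_1 − 0.9487·q_2 = (1.3333, 4.0000, -1.3333, -0.6667).
‖u_3‖ = 4.4721, so q_3 = (0.2981, 0.8944, -0.2981, -0.1491).
Qᵀb = (0.0000, 3.1623, 2.6833).
Back-substitute: x_3 = 2.6833/4.4721 = 0.6000.
x_2 = (3.1623 − 0.9487·0.6000)/2.8460 = 0.9111.
x_1 = (0.0000 − 2.2136·0.9111 + 0.3162·0.6000)/3.1623 = -0.5778.

x = (-0.5778, 0.9111, 0.6000)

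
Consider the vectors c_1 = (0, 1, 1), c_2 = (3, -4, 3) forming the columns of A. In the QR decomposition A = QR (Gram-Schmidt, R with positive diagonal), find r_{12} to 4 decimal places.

c_1 = (0, 1, 1); ‖c_1‖ = 1.4142, so q_1 = (0.0000, 0.7071, 0.7071).
r_{12} = q_1·c_2 = -0.7071.

r_{12} = -0.7071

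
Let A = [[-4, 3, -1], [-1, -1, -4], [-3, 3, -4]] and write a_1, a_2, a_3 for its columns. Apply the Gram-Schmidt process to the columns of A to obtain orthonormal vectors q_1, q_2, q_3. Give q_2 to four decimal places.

q_2 = (-0.0405, -0.9305, 0.3641)

a_1 = (-4, -1, -3); ‖a_1‖ = 5.0990, so q_1 = (-0.7845, -0.1961, -0.5883).
q_1·a_2 = (-0.7845)·3 + (-0.1961)·(-1) + (-0.5883)·3 = -3.9223.
u_2 = a_2 + 3.9223·q_1 = (-0.0769, -1.7692, 0.6923).
‖u_2‖ = 1.9014, so q_2 = (-0.0405, -0.9305, 0.3641).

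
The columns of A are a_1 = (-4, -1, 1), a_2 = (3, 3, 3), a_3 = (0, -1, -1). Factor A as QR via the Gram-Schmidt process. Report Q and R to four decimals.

Q = [[-0.9428, 0.0765, 0.3244], [-0.2357, 0.5353, -0.8111], [0.2357, 0.8412, 0.4867]], R = [[4.2426, -2.8284, 0.0000], [0.0000, 4.3589, -1.3765], [0.0000, 0.0000, 0.3244]]

a_1 = (-4, -1, 1); ‖a_1‖ = 4.2426, so q_1 = (-0.9428, -0.2357, 0.2357).
q_1·a_2 = (-0.9428)·3 + (-0.2357)·3 + 0.2357·3 = -2.8284.
u_2 = a_2 + 2.8284·q_1 = (0.3333, 2.3333, 3.6667).
‖u_2‖ = 4.3589, so q_2 = (0.0765, 0.5353, 0.8412).
q_1·a_3 = (-0.9428)·0 + (-0.2357)·(-1) + 0.2357·(-1) = 0.0000; q_2·a_3 = 0.0765·0 + 0.5353·(-1) + 0.8412·(-1) = -1.3765.
u_3 = a_3 + 0.0000·q_1 + 1.3765·q_2 = (0.1053, -0.2632, 0.1579).
‖u_3‖ = 0.3244, so q_3 = (0.3244, -0.8111, 0.4867).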